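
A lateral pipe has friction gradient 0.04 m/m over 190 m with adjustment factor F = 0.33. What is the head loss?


hf = J * L * F = 0.04 * 190 * 0.33 = 2.5080 m

2.5080 m


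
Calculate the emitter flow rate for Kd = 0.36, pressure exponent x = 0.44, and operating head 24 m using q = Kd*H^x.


q = Kd * H^x = 0.36 * 24^0.44 = 0.36 * 4.048489

1.4575 L/h


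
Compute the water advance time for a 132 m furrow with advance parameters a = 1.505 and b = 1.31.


t = (L/a)^(1/b)
t = (132/1.505)^(1/1.31)
t = 87.707641^(1/1.31)

30.4253 min


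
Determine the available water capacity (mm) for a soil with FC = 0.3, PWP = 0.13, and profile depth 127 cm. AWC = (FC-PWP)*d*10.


AWC = (FC - PWP) * d * 10
AWC = (0.3 - 0.13) * 127 * 10
AWC = 0.1700 * 127 * 10

215.9000 mm


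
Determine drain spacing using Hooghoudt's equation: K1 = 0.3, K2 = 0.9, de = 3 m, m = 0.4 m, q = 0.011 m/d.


S^2 = 8*K2*de*m/q + 4*K1*m^2/q
S^2 = 8*0.9*3*0.4/0.011 + 4*0.3*0.4^2/0.011
S = sqrt(802.9091)

28.3357 m


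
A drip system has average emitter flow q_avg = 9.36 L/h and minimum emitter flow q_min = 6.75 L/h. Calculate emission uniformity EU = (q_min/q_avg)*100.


EU = (q_min/q_avg)*100 = (6.75/9.36)*100 = 72.1154%

72.1154 %


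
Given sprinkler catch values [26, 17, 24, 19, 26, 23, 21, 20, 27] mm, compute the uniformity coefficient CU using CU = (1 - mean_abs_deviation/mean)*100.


mean = 22.555556 mm
MAD = 2.938272 mm
CU = (1 - 2.938272/22.555556)*100

86.9732 %


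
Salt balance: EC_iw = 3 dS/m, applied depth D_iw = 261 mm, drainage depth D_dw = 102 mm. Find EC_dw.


EC_dw = EC_iw * D_iw / D_dw
EC_dw = 3 * 261 / 102
EC_dw = 783 / 102

7.6765 dS/m


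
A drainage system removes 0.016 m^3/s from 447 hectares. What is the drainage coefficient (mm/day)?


DC = Q * 86400 / (A * 10000) * 1000
DC = 0.016 * 86400 / (447 * 10000) * 1000
DC = 1382400.0000 / 4470000

0.3093 mm/day


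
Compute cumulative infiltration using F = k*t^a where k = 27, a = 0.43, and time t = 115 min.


F = k * t^a = 27 * 115^0.43
F = 27 * 7.693077

207.7131 mm


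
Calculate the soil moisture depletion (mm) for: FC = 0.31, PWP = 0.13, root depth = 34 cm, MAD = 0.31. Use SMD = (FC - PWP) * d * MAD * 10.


SMD = (FC - PWP) * d * MAD * 10
SMD = (0.31 - 0.13) * 34 * 0.31 * 10
SMD = 0.1800 * 34 * 0.31 * 10

18.9720 mm


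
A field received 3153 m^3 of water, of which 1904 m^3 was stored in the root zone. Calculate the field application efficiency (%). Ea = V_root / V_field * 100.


Ea = V_root / V_field * 100 = 1904 / 3153 * 100 = 60.3869%

60.3869 %


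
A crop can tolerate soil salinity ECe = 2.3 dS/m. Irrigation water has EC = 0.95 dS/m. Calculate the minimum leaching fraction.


LR = ECiw / (5*ECe - ECiw)
LR = 0.95 / (5*2.3 - 0.95)
LR = 0.95 / 10.5500

0.0900


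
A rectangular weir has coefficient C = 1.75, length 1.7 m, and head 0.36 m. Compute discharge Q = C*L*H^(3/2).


Q = C * L * H^(3/2) = 1.75 * 1.7 * 0.36^1.5 = 1.75 * 1.7 * 0.216000

0.6426 m^3/s


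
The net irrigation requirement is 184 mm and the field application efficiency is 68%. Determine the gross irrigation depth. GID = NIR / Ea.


Ea = 68% = 0.68
GID = NIR / Ea = 184 / 0.68 = 270.5882 mm

270.5882 mm


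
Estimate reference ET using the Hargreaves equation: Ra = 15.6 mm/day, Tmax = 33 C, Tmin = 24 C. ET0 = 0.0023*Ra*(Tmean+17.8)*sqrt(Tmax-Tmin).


Tmean = (Tmax + Tmin)/2 = (33 + 24)/2 = 28.5
ET0 = 0.0023 * 15.6 * (28.5 + 17.8) * sqrt(33 - 24)
ET0 = 0.0023 * 15.6 * 46.3 * 3.000000

4.9837 mm/day


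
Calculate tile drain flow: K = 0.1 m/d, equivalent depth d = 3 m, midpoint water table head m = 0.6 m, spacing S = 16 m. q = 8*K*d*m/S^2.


q = 8*K*d*m/S^2
q = 8*0.1*3*0.6/16^2
q = 1.4400 / 256

0.0056 m/d


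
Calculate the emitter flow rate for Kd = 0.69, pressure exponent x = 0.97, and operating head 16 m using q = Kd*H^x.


q = Kd * H^x = 0.69 * 16^0.97 = 0.69 * 14.723002

10.1589 L/h


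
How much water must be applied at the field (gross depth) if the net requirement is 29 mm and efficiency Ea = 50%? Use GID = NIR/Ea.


Ea = 50% = 0.5
GID = NIR / Ea = 29 / 0.5 = 58.0000 mm

58.0000 mm


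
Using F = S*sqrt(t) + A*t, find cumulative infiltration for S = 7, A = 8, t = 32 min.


F = S*sqrt(t) + A*t
F = 7*sqrt(32) + 8*32
F = 7*5.656854 + 256

295.5980 mm


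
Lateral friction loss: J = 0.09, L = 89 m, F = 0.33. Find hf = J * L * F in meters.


hf = J * L * F = 0.09 * 89 * 0.33 = 2.6433 m

2.6433 m


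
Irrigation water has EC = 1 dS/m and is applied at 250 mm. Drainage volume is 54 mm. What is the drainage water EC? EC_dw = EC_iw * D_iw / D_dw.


EC_dw = EC_iw * D_iw / D_dw
EC_dw = 1 * 250 / 54
EC_dw = 250 / 54

4.6296 dS/m


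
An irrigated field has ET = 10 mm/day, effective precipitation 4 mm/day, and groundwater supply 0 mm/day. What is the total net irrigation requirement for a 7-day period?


Daily deficit = ET - Pe - GW = 10 - 4 - 0 = 6 mm/day
NIR = 6 * 7 = 42 mm

42.0000 mm


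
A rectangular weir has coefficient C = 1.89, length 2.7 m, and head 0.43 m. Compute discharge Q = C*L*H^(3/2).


Q = C * L * H^(3/2) = 1.89 * 2.7 * 0.43^1.5 = 1.89 * 2.7 * 0.281970

1.4389 m^3/s


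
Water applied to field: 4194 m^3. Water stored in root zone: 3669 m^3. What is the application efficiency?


Ea = V_root / V_field * 100 = 3669 / 4194 * 100 = 87.4821%

87.4821 %


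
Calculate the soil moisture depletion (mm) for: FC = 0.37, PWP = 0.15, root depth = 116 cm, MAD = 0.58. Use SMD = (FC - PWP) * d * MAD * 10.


SMD = (FC - PWP) * d * MAD * 10
SMD = (0.37 - 0.15) * 116 * 0.58 * 10
SMD = 0.2200 * 116 * 0.58 * 10

148.0160 mm


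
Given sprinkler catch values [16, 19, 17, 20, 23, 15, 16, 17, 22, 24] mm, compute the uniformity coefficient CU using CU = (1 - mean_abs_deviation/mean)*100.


mean = 18.900000 mm
MAD = 2.700000 mm
CU = (1 - 2.700000/18.900000)*100

85.7143 %


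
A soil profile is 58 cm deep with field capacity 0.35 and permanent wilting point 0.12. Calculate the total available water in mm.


AWC = (FC - PWP) * d * 10
AWC = (0.35 - 0.12) * 58 * 10
AWC = 0.2300 * 58 * 10

133.4000 mm


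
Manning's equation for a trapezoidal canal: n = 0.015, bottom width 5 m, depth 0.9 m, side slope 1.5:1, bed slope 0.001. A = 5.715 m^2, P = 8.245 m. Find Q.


R = A/P = 5.715/8.245 = 0.693147
Q = (1/0.015) * 5.715 * 0.693147^(2/3) * 0.001^0.5

9.4364 m^3/s


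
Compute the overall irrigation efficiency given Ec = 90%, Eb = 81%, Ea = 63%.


Ec = 0.9, Eb = 0.81, Ea = 0.63
E = 0.9 * 0.81 * 0.63 * 100 = 45.9270%

45.9270 %


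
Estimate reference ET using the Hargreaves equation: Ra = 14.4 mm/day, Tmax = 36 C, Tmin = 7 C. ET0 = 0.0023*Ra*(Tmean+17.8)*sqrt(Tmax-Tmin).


Tmean = (Tmax + Tmin)/2 = (36 + 7)/2 = 21.5
ET0 = 0.0023 * 14.4 * (21.5 + 17.8) * sqrt(36 - 7)
ET0 = 0.0023 * 14.4 * 39.3 * 5.385165

7.0094 mm/day


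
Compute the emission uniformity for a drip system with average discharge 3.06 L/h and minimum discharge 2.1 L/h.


EU = (q_min/q_avg)*100 = (2.1/3.06)*100 = 68.6275%

68.6275 %


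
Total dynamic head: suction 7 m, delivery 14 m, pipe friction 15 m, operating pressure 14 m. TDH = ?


TDH = Hs + Hd + hf + Hp = 7 + 14 + 15 + 14 = 50

50 m


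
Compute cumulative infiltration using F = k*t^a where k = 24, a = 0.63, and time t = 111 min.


F = k * t^a = 24 * 111^0.63
F = 24 * 19.433610

466.4066 mm


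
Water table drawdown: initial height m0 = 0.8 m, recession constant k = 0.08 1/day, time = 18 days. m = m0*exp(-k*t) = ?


m = m0 * exp(-k*t)
m = 0.8 * exp(-0.08 * 18)
m = 0.8 * exp(-1.4400)

0.1895 m


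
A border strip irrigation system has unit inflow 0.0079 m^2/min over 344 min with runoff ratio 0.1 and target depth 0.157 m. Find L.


L = q*t/((1+r)*Z)
L = 0.0079*344/((1+0.1)*0.157)
L = 2.7176/0.1727

15.7360 m


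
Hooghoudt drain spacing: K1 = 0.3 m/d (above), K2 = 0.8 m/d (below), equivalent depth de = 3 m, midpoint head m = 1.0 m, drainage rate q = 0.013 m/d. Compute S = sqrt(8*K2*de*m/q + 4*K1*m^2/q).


S^2 = 8*K2*de*m/q + 4*K1*m^2/q
S^2 = 8*0.8*3*1.0/0.013 + 4*0.3*1.0^2/0.013
S = sqrt(1569.2308)

39.6135 m


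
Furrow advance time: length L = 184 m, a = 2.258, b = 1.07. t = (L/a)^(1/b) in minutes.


t = (L/a)^(1/b)
t = (184/2.258)^(1/1.07)
t = 81.488043^(1/1.07)

61.1039 min


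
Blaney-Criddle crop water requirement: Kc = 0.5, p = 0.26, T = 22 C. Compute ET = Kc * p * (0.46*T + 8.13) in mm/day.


ET = Kc * p * (0.46*T + 8.13)
ET = 0.5 * 0.26 * (0.46*22 + 8.13)
ET = 0.5 * 0.26 * 18.2500

2.3725 mm/day


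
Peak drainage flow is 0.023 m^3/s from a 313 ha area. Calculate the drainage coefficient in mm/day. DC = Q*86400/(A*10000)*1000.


DC = Q * 86400 / (A * 10000) * 1000
DC = 0.023 * 86400 / (313 * 10000) * 1000
DC = 1987200.0000 / 3130000

0.6349 mm/day


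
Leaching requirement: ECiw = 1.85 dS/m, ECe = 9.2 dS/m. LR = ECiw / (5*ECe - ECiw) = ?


LR = ECiw / (5*ECe - ECiw)
LR = 1.85 / (5*9.2 - 1.85)
LR = 1.85 / 44.1500

0.0419


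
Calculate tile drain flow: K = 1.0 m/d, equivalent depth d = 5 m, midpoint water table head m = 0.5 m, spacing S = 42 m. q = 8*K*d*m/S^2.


q = 8*K*d*m/S^2
q = 8*1.0*5*0.5/42^2
q = 20.0000 / 1764

0.0113 m/d


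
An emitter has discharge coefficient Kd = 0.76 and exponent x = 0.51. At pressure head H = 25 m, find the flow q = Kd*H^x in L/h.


q = Kd * H^x = 0.76 * 25^0.51 = 0.76 * 5.163562

3.9243 L/h


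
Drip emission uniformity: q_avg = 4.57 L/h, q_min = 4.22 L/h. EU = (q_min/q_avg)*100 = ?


EU = (q_min/q_avg)*100 = (4.22/4.57)*100 = 92.3414%

92.3414 %


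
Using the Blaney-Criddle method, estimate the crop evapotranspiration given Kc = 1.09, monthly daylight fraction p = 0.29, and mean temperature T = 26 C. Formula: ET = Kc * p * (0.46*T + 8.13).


ET = Kc * p * (0.46*T + 8.13)
ET = 1.09 * 0.29 * (0.46*26 + 8.13)
ET = 1.09 * 0.29 * 20.0900

6.3504 mm/day


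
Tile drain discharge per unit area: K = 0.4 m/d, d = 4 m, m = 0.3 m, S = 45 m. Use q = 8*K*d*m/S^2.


q = 8*K*d*m/S^2
q = 8*0.4*4*0.3/45^2
q = 3.8400 / 2025

0.0019 m/d


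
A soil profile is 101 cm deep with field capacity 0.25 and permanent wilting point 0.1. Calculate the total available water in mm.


AWC = (FC - PWP) * d * 10
AWC = (0.25 - 0.1) * 101 * 10
AWC = 0.1500 * 101 * 10

151.5000 mm


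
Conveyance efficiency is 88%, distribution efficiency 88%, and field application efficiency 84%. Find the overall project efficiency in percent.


Ec = 0.88, Eb = 0.88, Ea = 0.84
E = 0.88 * 0.88 * 0.84 * 100 = 65.0496%

65.0496 %


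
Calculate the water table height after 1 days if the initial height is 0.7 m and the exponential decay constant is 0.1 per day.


m = m0 * exp(-k*t)
m = 0.7 * exp(-0.1 * 1)
m = 0.7 * exp(-0.1000)

0.6334 m


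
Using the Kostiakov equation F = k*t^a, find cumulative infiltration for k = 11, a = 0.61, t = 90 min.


F = k * t^a = 11 * 90^0.61
F = 11 * 15.562807

171.1909 mm


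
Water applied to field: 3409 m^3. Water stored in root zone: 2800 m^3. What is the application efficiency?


Ea = V_root / V_field * 100 = 2800 / 3409 * 100 = 82.1355%

82.1355 %


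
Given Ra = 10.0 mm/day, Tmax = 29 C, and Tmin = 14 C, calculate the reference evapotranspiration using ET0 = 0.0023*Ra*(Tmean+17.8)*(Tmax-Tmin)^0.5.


Tmean = (Tmax + Tmin)/2 = (29 + 14)/2 = 21.5
ET0 = 0.0023 * 10.0 * (21.5 + 17.8) * sqrt(29 - 14)
ET0 = 0.0023 * 10.0 * 39.3 * 3.872983

3.5008 mm/day


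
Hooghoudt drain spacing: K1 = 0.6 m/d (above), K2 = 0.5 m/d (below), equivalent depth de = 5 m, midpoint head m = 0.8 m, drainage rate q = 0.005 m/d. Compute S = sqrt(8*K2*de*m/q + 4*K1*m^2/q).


S^2 = 8*K2*de*m/q + 4*K1*m^2/q
S^2 = 8*0.5*5*0.8/0.005 + 4*0.6*0.8^2/0.005
S = sqrt(3507.2000)

59.2216 m


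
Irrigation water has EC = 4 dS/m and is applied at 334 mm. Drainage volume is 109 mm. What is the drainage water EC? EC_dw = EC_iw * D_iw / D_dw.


EC_dw = EC_iw * D_iw / D_dw
EC_dw = 4 * 334 / 109
EC_dw = 1336 / 109

12.2569 dS/m


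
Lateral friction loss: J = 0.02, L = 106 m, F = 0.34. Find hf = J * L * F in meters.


hf = J * L * F = 0.02 * 106 * 0.34 = 0.7208 m

0.7208 m


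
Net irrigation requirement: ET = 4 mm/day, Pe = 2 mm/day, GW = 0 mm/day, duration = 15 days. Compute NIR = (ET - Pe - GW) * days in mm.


Daily deficit = ET - Pe - GW = 4 - 2 - 0 = 2 mm/day
NIR = 2 * 15 = 30 mm

30.0000 mm


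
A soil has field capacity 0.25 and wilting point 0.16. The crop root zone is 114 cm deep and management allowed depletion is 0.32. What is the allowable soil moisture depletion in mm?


SMD = (FC - PWP) * d * MAD * 10
SMD = (0.25 - 0.16) * 114 * 0.32 * 10
SMD = 0.0900 * 114 * 0.32 * 10

32.8320 mm


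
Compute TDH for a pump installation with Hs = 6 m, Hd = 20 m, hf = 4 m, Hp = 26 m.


TDH = Hs + Hd + hf + Hp = 6 + 20 + 4 + 26 = 56

56 m


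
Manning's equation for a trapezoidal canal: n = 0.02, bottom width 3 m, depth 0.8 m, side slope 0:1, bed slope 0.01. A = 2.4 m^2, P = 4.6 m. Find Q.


R = A/P = 2.4/4.6 = 0.521739
Q = (1/0.02) * 2.4 * 0.521739^(2/3) * 0.01^0.5

7.7771 m^3/s


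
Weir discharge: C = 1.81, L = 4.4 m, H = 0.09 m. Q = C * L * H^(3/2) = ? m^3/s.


Q = C * L * H^(3/2) = 1.81 * 4.4 * 0.09^1.5 = 1.81 * 4.4 * 0.027000

0.2150 m^3/s


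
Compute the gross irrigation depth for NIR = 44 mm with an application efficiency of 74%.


Ea = 74% = 0.74
GID = NIR / Ea = 44 / 0.74 = 59.4595 mm

59.4595 mm


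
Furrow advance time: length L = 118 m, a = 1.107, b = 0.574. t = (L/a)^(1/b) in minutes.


t = (L/a)^(1/b)
t = (118/1.107)^(1/0.574)
t = 106.594399^(1/0.574)

3409.0887 min


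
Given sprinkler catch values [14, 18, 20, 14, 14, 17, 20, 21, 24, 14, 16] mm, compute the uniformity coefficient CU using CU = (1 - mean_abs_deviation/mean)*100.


mean = 17.454545 mm
MAD = 2.859504 mm
CU = (1 - 2.859504/17.454545)*100

83.6174 %


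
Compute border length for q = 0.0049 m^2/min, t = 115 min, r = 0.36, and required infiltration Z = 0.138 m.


L = q*t/((1+r)*Z)
L = 0.0049*115/((1+0.36)*0.138)
L = 0.5635/0.18768

3.0025 m


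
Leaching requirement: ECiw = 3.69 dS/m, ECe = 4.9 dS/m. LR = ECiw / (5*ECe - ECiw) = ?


LR = ECiw / (5*ECe - ECiw)
LR = 3.69 / (5*4.9 - 3.69)
LR = 3.69 / 20.8100

0.1773


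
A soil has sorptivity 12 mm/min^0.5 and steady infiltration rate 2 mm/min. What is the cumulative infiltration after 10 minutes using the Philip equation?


F = S*sqrt(t) + A*t
F = 12*sqrt(10) + 2*10
F = 12*3.162278 + 20

57.9473 mm


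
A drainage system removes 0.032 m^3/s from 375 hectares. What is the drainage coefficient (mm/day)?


DC = Q * 86400 / (A * 10000) * 1000
DC = 0.032 * 86400 / (375 * 10000) * 1000
DC = 2764800.0000 / 3750000

0.7373 mm/day


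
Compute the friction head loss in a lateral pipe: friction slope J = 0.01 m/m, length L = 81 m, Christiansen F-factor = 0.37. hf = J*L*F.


hf = J * L * F = 0.01 * 81 * 0.37 = 0.2997 m

0.2997 m


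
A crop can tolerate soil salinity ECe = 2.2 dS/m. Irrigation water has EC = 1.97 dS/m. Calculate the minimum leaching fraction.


LR = ECiw / (5*ECe - ECiw)
LR = 1.97 / (5*2.2 - 1.97)
LR = 1.97 / 9.0300

0.2182


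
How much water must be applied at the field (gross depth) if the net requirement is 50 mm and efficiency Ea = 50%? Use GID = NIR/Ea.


Ea = 50% = 0.5
GID = NIR / Ea = 50 / 0.5 = 100.0000 mm

100.0000 mm


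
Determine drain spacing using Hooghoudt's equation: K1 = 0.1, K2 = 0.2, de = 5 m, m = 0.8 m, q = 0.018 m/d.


S^2 = 8*K2*de*m/q + 4*K1*m^2/q
S^2 = 8*0.2*5*0.8/0.018 + 4*0.1*0.8^2/0.018
S = sqrt(369.7778)

19.2296 m


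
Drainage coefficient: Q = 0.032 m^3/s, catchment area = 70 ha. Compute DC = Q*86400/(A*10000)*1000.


DC = Q * 86400 / (A * 10000) * 1000
DC = 0.032 * 86400 / (70 * 10000) * 1000
DC = 2764800.0000 / 700000

3.9497 mm/day


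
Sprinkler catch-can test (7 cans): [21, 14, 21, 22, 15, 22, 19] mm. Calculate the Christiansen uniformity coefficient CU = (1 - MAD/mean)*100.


mean = 19.142857 mm
MAD = 2.693878 mm
CU = (1 - 2.693878/19.142857)*100

85.9275 %


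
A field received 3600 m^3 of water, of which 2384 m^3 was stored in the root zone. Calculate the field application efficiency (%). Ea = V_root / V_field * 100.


Ea = V_root / V_field * 100 = 2384 / 3600 * 100 = 66.2222%

66.2222 %


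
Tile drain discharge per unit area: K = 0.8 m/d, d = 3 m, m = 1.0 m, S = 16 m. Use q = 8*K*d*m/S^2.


q = 8*K*d*m/S^2
q = 8*0.8*3*1.0/16^2
q = 19.2000 / 256

0.0750 m/d


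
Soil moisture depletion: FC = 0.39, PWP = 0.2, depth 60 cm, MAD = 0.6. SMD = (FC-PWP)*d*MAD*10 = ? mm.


SMD = (FC - PWP) * d * MAD * 10
SMD = (0.39 - 0.2) * 60 * 0.6 * 10
SMD = 0.1900 * 60 * 0.6 * 10

68.4000 mm


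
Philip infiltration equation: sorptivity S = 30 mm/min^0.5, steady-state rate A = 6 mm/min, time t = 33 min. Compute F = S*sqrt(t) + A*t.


F = S*sqrt(t) + A*t
F = 30*sqrt(33) + 6*33
F = 30*5.744563 + 198

370.3369 mm


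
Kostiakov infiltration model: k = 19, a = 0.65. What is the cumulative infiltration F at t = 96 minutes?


F = k * t^a = 19 * 96^0.65
F = 19 * 19.430157

369.1730 mm


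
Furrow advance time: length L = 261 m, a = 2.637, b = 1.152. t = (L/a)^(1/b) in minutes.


t = (L/a)^(1/b)
t = (261/2.637)^(1/1.152)
t = 98.976109^(1/1.152)

53.9798 min


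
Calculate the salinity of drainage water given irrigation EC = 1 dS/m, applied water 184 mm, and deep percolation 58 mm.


EC_dw = EC_iw * D_iw / D_dw
EC_dw = 1 * 184 / 58
EC_dw = 184 / 58

3.1724 dS/m


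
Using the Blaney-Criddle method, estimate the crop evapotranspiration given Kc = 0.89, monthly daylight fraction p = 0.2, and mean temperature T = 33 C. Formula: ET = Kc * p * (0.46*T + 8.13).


ET = Kc * p * (0.46*T + 8.13)
ET = 0.89 * 0.2 * (0.46*33 + 8.13)
ET = 0.89 * 0.2 * 23.3100

4.1492 mm/day


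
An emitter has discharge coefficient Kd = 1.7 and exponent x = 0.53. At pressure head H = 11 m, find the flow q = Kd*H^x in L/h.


q = Kd * H^x = 1.7 * 11^0.53 = 1.7 * 3.564004

6.0588 L/h


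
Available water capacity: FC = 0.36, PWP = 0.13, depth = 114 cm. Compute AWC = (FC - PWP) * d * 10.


AWC = (FC - PWP) * d * 10
AWC = (0.36 - 0.13) * 114 * 10
AWC = 0.2300 * 114 * 10

262.2000 mm


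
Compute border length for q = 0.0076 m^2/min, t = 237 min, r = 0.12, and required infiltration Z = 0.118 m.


L = q*t/((1+r)*Z)
L = 0.0076*237/((1+0.12)*0.118)
L = 1.8012/0.13216

13.6289 m


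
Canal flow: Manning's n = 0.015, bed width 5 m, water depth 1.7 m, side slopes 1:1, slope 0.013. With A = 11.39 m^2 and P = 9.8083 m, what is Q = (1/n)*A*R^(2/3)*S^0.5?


R = A/P = 11.39/9.8083 = 1.161261
Q = (1/0.015) * 11.39 * 1.161261^(2/3) * 0.013^0.5

95.6513 m^3/s


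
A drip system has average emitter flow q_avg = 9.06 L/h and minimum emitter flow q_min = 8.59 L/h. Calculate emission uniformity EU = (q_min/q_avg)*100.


EU = (q_min/q_avg)*100 = (8.59/9.06)*100 = 94.8124%

94.8124 %


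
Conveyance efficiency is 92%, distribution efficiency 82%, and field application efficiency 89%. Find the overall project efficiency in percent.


Ec = 0.92, Eb = 0.82, Ea = 0.89
E = 0.92 * 0.82 * 0.89 * 100 = 67.1416%

67.1416 %


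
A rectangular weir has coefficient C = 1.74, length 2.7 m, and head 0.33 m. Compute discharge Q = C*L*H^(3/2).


Q = C * L * H^(3/2) = 1.74 * 2.7 * 0.33^1.5 = 1.74 * 2.7 * 0.189571

0.8906 m^3/s


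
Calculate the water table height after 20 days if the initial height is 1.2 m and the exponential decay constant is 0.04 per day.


m = m0 * exp(-k*t)
m = 1.2 * exp(-0.04 * 20)
m = 1.2 * exp(-0.8000)

0.5392 m


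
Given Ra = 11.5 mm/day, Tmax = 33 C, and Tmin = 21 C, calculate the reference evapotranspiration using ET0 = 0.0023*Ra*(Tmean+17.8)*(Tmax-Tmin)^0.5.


Tmean = (Tmax + Tmin)/2 = (33 + 21)/2 = 27.0
ET0 = 0.0023 * 11.5 * (27.0 + 17.8) * sqrt(33 - 21)
ET0 = 0.0023 * 11.5 * 44.8 * 3.464102

4.1048 mm/day


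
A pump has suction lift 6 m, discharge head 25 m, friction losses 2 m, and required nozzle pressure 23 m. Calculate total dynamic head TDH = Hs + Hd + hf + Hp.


TDH = Hs + Hd + hf + Hp = 6 + 25 + 2 + 23 = 56

56 m


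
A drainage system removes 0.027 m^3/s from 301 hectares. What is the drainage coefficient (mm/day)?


DC = Q * 86400 / (A * 10000) * 1000
DC = 0.027 * 86400 / (301 * 10000) * 1000
DC = 2332800.0000 / 3010000

0.7750 mm/day


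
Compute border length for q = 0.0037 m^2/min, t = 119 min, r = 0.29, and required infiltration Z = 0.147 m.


L = q*t/((1+r)*Z)
L = 0.0037*119/((1+0.29)*0.147)
L = 0.4403/0.18963

2.3219 m


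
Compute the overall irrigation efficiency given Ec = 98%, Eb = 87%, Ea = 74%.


Ec = 0.98, Eb = 0.87, Ea = 0.74
E = 0.98 * 0.87 * 0.74 * 100 = 63.0924%

63.0924 %


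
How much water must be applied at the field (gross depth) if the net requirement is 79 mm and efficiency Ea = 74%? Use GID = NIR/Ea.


Ea = 74% = 0.74
GID = NIR / Ea = 79 / 0.74 = 106.7568 mm

106.7568 mm


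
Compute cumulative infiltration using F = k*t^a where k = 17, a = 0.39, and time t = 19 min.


F = k * t^a = 17 * 19^0.39
F = 17 * 3.152927

53.5998 mm


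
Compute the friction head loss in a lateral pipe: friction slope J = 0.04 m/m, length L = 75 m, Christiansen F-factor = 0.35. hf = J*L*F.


hf = J * L * F = 0.04 * 75 * 0.35 = 1.0500 m

1.0500 m


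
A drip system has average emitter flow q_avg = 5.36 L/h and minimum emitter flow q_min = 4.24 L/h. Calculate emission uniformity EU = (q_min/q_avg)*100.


EU = (q_min/q_avg)*100 = (4.24/5.36)*100 = 79.1045%

79.1045 %


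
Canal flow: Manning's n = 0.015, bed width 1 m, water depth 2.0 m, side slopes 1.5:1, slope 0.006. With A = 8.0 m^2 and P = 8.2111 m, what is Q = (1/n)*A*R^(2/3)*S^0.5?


R = A/P = 8.0/8.2111 = 0.974291
Q = (1/0.015) * 8.0 * 0.974291^(2/3) * 0.006^0.5

40.6007 m^3/s


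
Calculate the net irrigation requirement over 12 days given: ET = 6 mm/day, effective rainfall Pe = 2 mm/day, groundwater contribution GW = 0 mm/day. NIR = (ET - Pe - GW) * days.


Daily deficit = ET - Pe - GW = 6 - 2 - 0 = 4 mm/day
NIR = 4 * 12 = 48 mm

48.0000 mm


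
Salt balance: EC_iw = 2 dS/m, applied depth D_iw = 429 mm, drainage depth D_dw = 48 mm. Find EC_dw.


EC_dw = EC_iw * D_iw / D_dw
EC_dw = 2 * 429 / 48
EC_dw = 858 / 48

17.8750 dS/m


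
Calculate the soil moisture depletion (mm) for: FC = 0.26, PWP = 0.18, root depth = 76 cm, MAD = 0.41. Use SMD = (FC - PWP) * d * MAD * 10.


SMD = (FC - PWP) * d * MAD * 10
SMD = (0.26 - 0.18) * 76 * 0.41 * 10
SMD = 0.0800 * 76 * 0.41 * 10

24.9280 mm


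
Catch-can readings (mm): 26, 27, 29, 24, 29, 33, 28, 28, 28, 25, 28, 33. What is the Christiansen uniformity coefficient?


mean = 28.166667 mm
MAD = 1.888889 mm
CU = (1 - 1.888889/28.166667)*100

93.2939 %


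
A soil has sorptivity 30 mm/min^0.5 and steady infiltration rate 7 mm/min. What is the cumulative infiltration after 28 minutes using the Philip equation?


F = S*sqrt(t) + A*t
F = 30*sqrt(28) + 7*28
F = 30*5.291503 + 196

354.7451 mm


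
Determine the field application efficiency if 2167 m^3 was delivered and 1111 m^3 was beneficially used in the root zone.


Ea = V_root / V_field * 100 = 1111 / 2167 * 100 = 51.2690%

51.2690 %


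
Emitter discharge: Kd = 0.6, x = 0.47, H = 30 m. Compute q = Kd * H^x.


q = Kd * H^x = 0.6 * 30^0.47 = 0.6 * 4.945919

2.9676 L/h


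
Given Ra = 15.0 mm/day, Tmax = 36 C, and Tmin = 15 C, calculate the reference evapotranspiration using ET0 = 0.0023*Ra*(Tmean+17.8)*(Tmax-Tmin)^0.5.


Tmean = (Tmax + Tmin)/2 = (36 + 15)/2 = 25.5
ET0 = 0.0023 * 15.0 * (25.5 + 17.8) * sqrt(36 - 15)
ET0 = 0.0023 * 15.0 * 43.3 * 4.582576

6.8457 mm/day


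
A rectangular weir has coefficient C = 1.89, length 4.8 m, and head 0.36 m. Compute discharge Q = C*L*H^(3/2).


Q = C * L * H^(3/2) = 1.89 * 4.8 * 0.36^1.5 = 1.89 * 4.8 * 0.216000

1.9596 m^3/s


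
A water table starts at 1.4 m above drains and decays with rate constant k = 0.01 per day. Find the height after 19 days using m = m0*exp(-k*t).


m = m0 * exp(-k*t)
m = 1.4 * exp(-0.01 * 19)
m = 1.4 * exp(-0.1900)

1.1577 m


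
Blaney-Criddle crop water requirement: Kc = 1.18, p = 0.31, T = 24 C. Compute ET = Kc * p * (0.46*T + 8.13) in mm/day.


ET = Kc * p * (0.46*T + 8.13)
ET = 1.18 * 0.31 * (0.46*24 + 8.13)
ET = 1.18 * 0.31 * 19.1700

7.0124 mm/day


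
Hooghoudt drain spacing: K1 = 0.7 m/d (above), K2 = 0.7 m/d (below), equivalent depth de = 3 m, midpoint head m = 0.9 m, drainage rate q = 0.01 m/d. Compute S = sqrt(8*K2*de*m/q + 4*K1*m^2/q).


S^2 = 8*K2*de*m/q + 4*K1*m^2/q
S^2 = 8*0.7*3*0.9/0.01 + 4*0.7*0.9^2/0.01
S = sqrt(1738.8000)

41.6989 m


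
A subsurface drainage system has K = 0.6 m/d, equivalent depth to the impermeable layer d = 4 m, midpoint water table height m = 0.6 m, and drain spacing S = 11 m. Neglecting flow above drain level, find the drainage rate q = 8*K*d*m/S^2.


q = 8*K*d*m/S^2
q = 8*0.6*4*0.6/11^2
q = 11.5200 / 121

0.0952 m/d


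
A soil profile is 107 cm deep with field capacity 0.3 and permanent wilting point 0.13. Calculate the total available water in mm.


AWC = (FC - PWP) * d * 10
AWC = (0.3 - 0.13) * 107 * 10
AWC = 0.1700 * 107 * 10

181.9000 mm


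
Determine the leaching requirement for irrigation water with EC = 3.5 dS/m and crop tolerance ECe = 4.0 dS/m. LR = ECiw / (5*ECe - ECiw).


LR = ECiw / (5*ECe - ECiw)
LR = 3.5 / (5*4.0 - 3.5)
LR = 3.5 / 16.5000

0.2121


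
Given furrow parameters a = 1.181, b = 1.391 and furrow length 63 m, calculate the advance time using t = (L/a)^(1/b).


t = (L/a)^(1/b)
t = (63/1.181)^(1/1.391)
t = 53.344623^(1/1.391)

17.4429 min


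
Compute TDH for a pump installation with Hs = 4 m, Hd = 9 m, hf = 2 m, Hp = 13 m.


TDH = Hs + Hd + hf + Hp = 4 + 9 + 2 + 13 = 28

28 m


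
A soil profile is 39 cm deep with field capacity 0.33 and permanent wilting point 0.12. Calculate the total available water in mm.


AWC = (FC - PWP) * d * 10
AWC = (0.33 - 0.12) * 39 * 10
AWC = 0.2100 * 39 * 10

81.9000 mm


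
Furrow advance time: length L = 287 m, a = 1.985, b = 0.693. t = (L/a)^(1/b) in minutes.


t = (L/a)^(1/b)
t = (287/1.985)^(1/0.693)
t = 144.584383^(1/0.693)

1309.3576 min


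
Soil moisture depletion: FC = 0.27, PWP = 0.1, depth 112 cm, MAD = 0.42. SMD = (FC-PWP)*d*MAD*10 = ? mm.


SMD = (FC - PWP) * d * MAD * 10
SMD = (0.27 - 0.1) * 112 * 0.42 * 10
SMD = 0.1700 * 112 * 0.42 * 10

79.9680 mm


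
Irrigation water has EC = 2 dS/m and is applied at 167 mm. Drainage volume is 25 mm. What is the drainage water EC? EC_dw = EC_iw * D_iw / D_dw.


EC_dw = EC_iw * D_iw / D_dw
EC_dw = 2 * 167 / 25
EC_dw = 334 / 25

13.3600 dS/m


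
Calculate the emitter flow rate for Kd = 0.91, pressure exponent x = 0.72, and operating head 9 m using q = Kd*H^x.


q = Kd * H^x = 0.91 * 9^0.72 = 0.91 * 4.864684

4.4269 L/h


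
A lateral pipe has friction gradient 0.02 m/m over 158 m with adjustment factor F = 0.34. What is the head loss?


hf = J * L * F = 0.02 * 158 * 0.34 = 1.0744 m

1.0744 m


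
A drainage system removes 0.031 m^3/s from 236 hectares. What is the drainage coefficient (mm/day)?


DC = Q * 86400 / (A * 10000) * 1000
DC = 0.031 * 86400 / (236 * 10000) * 1000
DC = 2678400.0000 / 2360000

1.1349 mm/day


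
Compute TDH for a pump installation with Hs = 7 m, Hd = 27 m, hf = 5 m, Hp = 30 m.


TDH = Hs + Hd + hf + Hp = 7 + 27 + 5 + 30 = 69

69 m


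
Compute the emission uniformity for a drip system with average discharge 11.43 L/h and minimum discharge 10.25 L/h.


EU = (q_min/q_avg)*100 = (10.25/11.43)*100 = 89.6763%

89.6763 %


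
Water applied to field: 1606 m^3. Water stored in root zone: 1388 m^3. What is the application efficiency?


Ea = V_root / V_field * 100 = 1388 / 1606 * 100 = 86.4259%

86.4259 %


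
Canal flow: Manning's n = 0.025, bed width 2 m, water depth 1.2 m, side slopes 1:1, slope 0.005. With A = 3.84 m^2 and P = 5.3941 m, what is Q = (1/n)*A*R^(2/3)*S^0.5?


R = A/P = 3.84/5.3941 = 0.711889
Q = (1/0.025) * 3.84 * 0.711889^(2/3) * 0.005^0.5

8.6593 m^3/s


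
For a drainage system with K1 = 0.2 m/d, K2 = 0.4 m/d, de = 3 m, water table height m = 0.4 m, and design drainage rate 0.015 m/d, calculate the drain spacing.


S^2 = 8*K2*de*m/q + 4*K1*m^2/q
S^2 = 8*0.4*3*0.4/0.015 + 4*0.2*0.4^2/0.015
S = sqrt(264.5333)

16.2645 m


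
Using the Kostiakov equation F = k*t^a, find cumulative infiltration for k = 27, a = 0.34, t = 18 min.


F = k * t^a = 27 * 18^0.34
F = 27 * 2.671731

72.1367 mm


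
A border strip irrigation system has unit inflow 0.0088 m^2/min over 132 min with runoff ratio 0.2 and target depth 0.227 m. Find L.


L = q*t/((1+r)*Z)
L = 0.0088*132/((1+0.2)*0.227)
L = 1.1616/0.2724

4.2643 m


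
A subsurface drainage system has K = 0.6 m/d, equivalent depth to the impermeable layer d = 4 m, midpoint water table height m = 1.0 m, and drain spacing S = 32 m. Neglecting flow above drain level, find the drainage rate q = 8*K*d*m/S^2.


q = 8*K*d*m/S^2
q = 8*0.6*4*1.0/32^2
q = 19.2000 / 1024

0.0187 m/d


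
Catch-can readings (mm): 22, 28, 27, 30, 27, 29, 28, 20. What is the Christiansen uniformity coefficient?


mean = 26.375000 mm
MAD = 2.687500 mm
CU = (1 - 2.687500/26.375000)*100

89.8104 %


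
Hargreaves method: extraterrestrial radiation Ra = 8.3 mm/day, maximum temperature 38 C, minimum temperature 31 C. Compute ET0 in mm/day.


Tmean = (Tmax + Tmin)/2 = (38 + 31)/2 = 34.5
ET0 = 0.0023 * 8.3 * (34.5 + 17.8) * sqrt(38 - 31)
ET0 = 0.0023 * 8.3 * 52.3 * 2.645751

2.6415 mm/day


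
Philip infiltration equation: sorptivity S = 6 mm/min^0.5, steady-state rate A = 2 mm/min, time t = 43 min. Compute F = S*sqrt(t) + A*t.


F = S*sqrt(t) + A*t
F = 6*sqrt(43) + 2*43
F = 6*6.557439 + 86

125.3446 mm


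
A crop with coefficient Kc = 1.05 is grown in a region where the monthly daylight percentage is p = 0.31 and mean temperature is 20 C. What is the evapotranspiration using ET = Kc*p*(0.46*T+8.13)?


ET = Kc * p * (0.46*T + 8.13)
ET = 1.05 * 0.31 * (0.46*20 + 8.13)
ET = 1.05 * 0.31 * 17.3300

5.6409 mm/day


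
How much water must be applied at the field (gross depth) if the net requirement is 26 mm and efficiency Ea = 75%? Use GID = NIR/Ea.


Ea = 75% = 0.75
GID = NIR / Ea = 26 / 0.75 = 34.6667 mm

34.6667 mm


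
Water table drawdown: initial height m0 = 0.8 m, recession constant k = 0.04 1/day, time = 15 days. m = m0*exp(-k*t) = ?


m = m0 * exp(-k*t)
m = 0.8 * exp(-0.04 * 15)
m = 0.8 * exp(-0.6000)

0.4390 m


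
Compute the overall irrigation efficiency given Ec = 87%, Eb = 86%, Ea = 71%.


Ec = 0.87, Eb = 0.86, Ea = 0.71
E = 0.87 * 0.86 * 0.71 * 100 = 53.1222%

53.1222 %


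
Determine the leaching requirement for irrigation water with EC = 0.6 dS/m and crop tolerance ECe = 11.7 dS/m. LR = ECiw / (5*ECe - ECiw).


LR = ECiw / (5*ECe - ECiw)
LR = 0.6 / (5*11.7 - 0.6)
LR = 0.6 / 57.9000

0.0104


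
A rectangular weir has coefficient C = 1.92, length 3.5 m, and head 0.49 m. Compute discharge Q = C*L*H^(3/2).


Q = C * L * H^(3/2) = 1.92 * 3.5 * 0.49^1.5 = 1.92 * 3.5 * 0.343000

2.3050 m^3/s


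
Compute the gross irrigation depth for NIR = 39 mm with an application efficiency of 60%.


Ea = 60% = 0.6
GID = NIR / Ea = 39 / 0.6 = 65.0000 mm

65.0000 mm


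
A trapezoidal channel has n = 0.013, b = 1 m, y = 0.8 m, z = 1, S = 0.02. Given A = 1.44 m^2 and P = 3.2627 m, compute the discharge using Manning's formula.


R = A/P = 1.44/3.2627 = 0.441352
Q = (1/0.013) * 1.44 * 0.441352^(2/3) * 0.02^0.5

9.0808 m^3/s


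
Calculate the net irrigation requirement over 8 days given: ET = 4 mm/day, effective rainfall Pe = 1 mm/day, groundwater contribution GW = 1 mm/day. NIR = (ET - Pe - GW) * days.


Daily deficit = ET - Pe - GW = 4 - 1 - 1 = 2 mm/day
NIR = 2 * 8 = 16 mm

16.0000 mm


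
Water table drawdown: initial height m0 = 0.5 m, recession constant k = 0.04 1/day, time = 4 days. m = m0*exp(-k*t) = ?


m = m0 * exp(-k*t)
m = 0.5 * exp(-0.04 * 4)
m = 0.5 * exp(-0.1600)

0.4261 m


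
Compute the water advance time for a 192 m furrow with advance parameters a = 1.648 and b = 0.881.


t = (L/a)^(1/b)
t = (192/1.648)^(1/0.881)
t = 116.504854^(1/0.881)

221.5404 min


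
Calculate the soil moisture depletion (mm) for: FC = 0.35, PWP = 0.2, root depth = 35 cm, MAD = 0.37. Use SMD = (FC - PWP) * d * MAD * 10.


SMD = (FC - PWP) * d * MAD * 10
SMD = (0.35 - 0.2) * 35 * 0.37 * 10
SMD = 0.1500 * 35 * 0.37 * 10

19.4250 mm


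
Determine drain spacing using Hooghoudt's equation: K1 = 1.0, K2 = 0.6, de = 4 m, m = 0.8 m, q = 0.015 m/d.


S^2 = 8*K2*de*m/q + 4*K1*m^2/q
S^2 = 8*0.6*4*0.8/0.015 + 4*1.0*0.8^2/0.015
S = sqrt(1194.6667)

34.5640 m


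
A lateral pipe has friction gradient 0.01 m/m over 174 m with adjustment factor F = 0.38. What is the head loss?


hf = J * L * F = 0.01 * 174 * 0.38 = 0.6612 m

0.6612 m


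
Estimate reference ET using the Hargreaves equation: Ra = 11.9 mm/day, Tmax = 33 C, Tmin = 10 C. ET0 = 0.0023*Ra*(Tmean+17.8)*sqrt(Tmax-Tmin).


Tmean = (Tmax + Tmin)/2 = (33 + 10)/2 = 21.5
ET0 = 0.0023 * 11.9 * (21.5 + 17.8) * sqrt(33 - 10)
ET0 = 0.0023 * 11.9 * 39.3 * 4.795832

5.1586 mm/day


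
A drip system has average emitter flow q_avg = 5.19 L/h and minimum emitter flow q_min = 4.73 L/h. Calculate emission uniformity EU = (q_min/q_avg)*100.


EU = (q_min/q_avg)*100 = (4.73/5.19)*100 = 91.1368%

91.1368 %


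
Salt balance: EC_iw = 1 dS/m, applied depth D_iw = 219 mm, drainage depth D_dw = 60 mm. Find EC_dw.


EC_dw = EC_iw * D_iw / D_dw
EC_dw = 1 * 219 / 60
EC_dw = 219 / 60

3.6500 dS/m


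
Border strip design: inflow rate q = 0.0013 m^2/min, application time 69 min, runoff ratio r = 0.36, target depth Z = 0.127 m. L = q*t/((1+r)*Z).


L = q*t/((1+r)*Z)
L = 0.0013*69/((1+0.36)*0.127)
L = 0.0897/0.17272

0.5193 m


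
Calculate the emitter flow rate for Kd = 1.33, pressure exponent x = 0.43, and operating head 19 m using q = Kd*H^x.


q = Kd * H^x = 1.33 * 19^0.43 = 1.33 * 3.547023

4.7175 L/h


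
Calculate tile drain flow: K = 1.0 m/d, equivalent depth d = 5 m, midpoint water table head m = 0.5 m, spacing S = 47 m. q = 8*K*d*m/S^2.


q = 8*K*d*m/S^2
q = 8*1.0*5*0.5/47^2
q = 20.0000 / 2209

0.0091 m/d


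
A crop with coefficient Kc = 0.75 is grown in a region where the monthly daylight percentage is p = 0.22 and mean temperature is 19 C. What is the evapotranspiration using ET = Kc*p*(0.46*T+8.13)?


ET = Kc * p * (0.46*T + 8.13)
ET = 0.75 * 0.22 * (0.46*19 + 8.13)
ET = 0.75 * 0.22 * 16.8700

2.7836 mm/day


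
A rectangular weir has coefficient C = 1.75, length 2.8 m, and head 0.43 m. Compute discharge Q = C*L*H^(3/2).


Q = C * L * H^(3/2) = 1.75 * 2.8 * 0.43^1.5 = 1.75 * 2.8 * 0.281970

1.3817 m^3/s


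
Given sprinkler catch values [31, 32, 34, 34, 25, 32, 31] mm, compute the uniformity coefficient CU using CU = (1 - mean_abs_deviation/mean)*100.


mean = 31.285714 mm
MAD = 1.959184 mm
CU = (1 - 1.959184/31.285714)*100

93.7378 %


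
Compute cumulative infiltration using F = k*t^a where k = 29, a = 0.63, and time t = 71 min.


F = k * t^a = 29 * 71^0.63
F = 29 * 14.665361

425.2955 mm


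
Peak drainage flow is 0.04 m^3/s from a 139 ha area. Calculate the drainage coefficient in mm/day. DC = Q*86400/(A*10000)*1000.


DC = Q * 86400 / (A * 10000) * 1000
DC = 0.04 * 86400 / (139 * 10000) * 1000
DC = 3456000.0000 / 1390000

2.4863 mm/day


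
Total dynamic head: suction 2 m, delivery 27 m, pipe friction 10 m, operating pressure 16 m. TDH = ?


TDH = Hs + Hd + hf + Hp = 2 + 27 + 10 + 16 = 55

55 m


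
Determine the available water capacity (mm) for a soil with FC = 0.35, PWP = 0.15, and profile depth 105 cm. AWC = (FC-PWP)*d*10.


AWC = (FC - PWP) * d * 10
AWC = (0.35 - 0.15) * 105 * 10
AWC = 0.2000 * 105 * 10

210.0000 mm


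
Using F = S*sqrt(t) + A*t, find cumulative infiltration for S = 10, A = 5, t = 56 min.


F = S*sqrt(t) + A*t
F = 10*sqrt(56) + 5*56
F = 10*7.483315 + 280

354.8331 mm


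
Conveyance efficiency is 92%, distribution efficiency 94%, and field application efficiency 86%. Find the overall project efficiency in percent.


Ec = 0.92, Eb = 0.94, Ea = 0.86
E = 0.92 * 0.94 * 0.86 * 100 = 74.3728%

74.3728 %


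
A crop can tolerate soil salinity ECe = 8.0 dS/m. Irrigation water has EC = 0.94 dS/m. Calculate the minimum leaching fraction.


LR = ECiw / (5*ECe - ECiw)
LR = 0.94 / (5*8.0 - 0.94)
LR = 0.94 / 39.0600

0.0241


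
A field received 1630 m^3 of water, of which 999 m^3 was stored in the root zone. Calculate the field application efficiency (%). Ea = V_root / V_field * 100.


Ea = V_root / V_field * 100 = 999 / 1630 * 100 = 61.2883%

61.2883 %


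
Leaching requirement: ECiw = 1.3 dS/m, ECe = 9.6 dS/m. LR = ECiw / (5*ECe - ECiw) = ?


LR = ECiw / (5*ECe - ECiw)
LR = 1.3 / (5*9.6 - 1.3)
LR = 1.3 / 46.7000

0.0278


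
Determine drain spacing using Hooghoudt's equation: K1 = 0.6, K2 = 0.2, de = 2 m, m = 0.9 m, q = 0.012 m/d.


S^2 = 8*K2*de*m/q + 4*K1*m^2/q
S^2 = 8*0.2*2*0.9/0.012 + 4*0.6*0.9^2/0.012
S = sqrt(402.0000)

20.0499 m


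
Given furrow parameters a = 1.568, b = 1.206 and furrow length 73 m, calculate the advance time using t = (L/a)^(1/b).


t = (L/a)^(1/b)
t = (73/1.568)^(1/1.206)
t = 46.556122^(1/1.206)

24.1582 min


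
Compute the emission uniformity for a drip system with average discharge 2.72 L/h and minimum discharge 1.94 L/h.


EU = (q_min/q_avg)*100 = (1.94/2.72)*100 = 71.3235%

71.3235 %


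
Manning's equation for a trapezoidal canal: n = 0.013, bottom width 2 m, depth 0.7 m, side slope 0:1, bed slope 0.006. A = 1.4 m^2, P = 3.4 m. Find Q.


R = A/P = 1.4/3.4 = 0.411765
Q = (1/0.013) * 1.4 * 0.411765^(2/3) * 0.006^0.5

4.6170 m^3/s


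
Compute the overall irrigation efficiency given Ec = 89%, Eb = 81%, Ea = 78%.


Ec = 0.89, Eb = 0.81, Ea = 0.78
E = 0.89 * 0.81 * 0.78 * 100 = 56.2302%

56.2302 %


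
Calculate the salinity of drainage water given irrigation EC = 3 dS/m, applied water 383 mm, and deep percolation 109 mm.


EC_dw = EC_iw * D_iw / D_dw
EC_dw = 3 * 383 / 109
EC_dw = 1149 / 109

10.5413 dS/m


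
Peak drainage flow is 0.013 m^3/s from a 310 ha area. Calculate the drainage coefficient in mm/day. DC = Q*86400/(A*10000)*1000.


DC = Q * 86400 / (A * 10000) * 1000
DC = 0.013 * 86400 / (310 * 10000) * 1000
DC = 1123200.0000 / 3100000

0.3623 mm/day


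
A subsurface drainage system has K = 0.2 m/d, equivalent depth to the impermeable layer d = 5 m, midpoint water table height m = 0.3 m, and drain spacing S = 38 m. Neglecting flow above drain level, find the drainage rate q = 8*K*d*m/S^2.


q = 8*K*d*m/S^2
q = 8*0.2*5*0.3/38^2
q = 2.4000 / 1444

0.0017 m/d


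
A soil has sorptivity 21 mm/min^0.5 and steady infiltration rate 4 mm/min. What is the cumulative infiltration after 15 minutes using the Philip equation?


F = S*sqrt(t) + A*t
F = 21*sqrt(15) + 4*15
F = 21*3.872983 + 60

141.3326 mm


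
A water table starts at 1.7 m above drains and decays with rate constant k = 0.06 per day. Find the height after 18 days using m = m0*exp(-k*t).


m = m0 * exp(-k*t)
m = 1.7 * exp(-0.06 * 18)
m = 1.7 * exp(-1.0800)

0.5773 m


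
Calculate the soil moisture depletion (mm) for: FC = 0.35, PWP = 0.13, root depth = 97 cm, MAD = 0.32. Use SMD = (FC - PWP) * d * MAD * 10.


SMD = (FC - PWP) * d * MAD * 10
SMD = (0.35 - 0.13) * 97 * 0.32 * 10
SMD = 0.2200 * 97 * 0.32 * 10

68.2880 mm


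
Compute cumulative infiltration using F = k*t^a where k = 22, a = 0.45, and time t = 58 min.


F = k * t^a = 22 * 58^0.45
F = 22 * 6.216452

136.7619 mm
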